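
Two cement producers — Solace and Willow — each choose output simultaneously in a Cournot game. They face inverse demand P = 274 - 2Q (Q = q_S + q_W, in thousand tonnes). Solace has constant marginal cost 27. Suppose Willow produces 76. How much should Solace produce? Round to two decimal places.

With the rival's output fixed at 76, Solace's profit is π_S = (274 - 2·76 - 2q_S)q_S - (27q_S) = (122 - 2q_S)q_S - (27q_S).
∂π_S/∂q_S = 95 - 4q_S = 0, so q_S = 95/4.

23.75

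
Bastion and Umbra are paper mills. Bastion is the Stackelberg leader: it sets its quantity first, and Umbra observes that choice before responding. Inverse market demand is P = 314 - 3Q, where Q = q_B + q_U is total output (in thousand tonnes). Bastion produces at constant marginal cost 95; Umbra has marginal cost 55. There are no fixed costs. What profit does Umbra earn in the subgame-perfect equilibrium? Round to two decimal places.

2394.19

Solve by backward induction. Given q_B, the follower Umbra maximises π_U = (314 - 3q_B - 3q_U)q_U - 55q_U.
∂π_U/∂q_U = 259 - 3q_B - 6q_U = 0 gives the reaction function q_U = (259 - 3q_B)/6.
Bastion substitutes q_U(q_B) into its own profit: π_B = q_B(314 - 3q_B - (259 - 3q_B)/2) - 95q_B = (369/2 - (3/2)q_B)q_B - 95q_B.
Leader FOC: 179/2 - 3q_B = 0, so q_B = 179/6.
Then q_U = (259 - 3·(179/6))/6 = 113/4.
Price P = 314 - 3·(697/12) = 559/4.
Umbra's profit: (559/4 - 55)·(113/4) = 2394.1875.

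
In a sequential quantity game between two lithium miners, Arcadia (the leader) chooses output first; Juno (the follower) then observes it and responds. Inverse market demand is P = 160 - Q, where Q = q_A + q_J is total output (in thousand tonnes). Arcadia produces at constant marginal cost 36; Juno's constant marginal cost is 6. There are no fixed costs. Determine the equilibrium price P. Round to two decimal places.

59.50

The follower Juno best-responds to any q_A: π_J = (160 - Q)q_J - 6q_J.
Setting the follower's marginal profit to zero, 154 - q_A - 2q_J = 0, i.e. q_J = (154 - q_A)/2.
The leader anticipates this reaction. Substituting into P = 160 - Q gives P = 83 - (1/2)q_A, so π_A = (83 - (1/2)q_A)q_A - 36q_A.
Leader FOC: 47 - q_A = 0, so q_A = 47.
Then q_J = (154 - 47)/2 = 107/2.
Total output Q = 201/2, so price P = 160 - 201/2 = 119/2.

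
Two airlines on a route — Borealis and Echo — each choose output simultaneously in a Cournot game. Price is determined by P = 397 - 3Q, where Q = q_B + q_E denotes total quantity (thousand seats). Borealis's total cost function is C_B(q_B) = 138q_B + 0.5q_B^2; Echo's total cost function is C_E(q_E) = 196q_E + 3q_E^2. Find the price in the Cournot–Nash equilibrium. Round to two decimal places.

Borealis's profit: π_B = (397 - 3Q)q_B - (138q_B + (1/2)q_B²). Setting ∂π_B/∂q_B = 0: 259 - 7q_B - 3(q_E) = 0.
Echo's profit: π_E = (397 - 3Q)q_E - (196q_E + 3q_E²). Setting ∂π_E/∂q_E = 0: 201 - 12q_E - 3(q_B) = 0.
So q_B = (259 - 3q_E)/7 and q_E = (201 - 3q_B)/12.
Substituting one into the other gives q_B = 167/5 and q_E = 42/5.
Total output Q = 209/5, so price P = 397 - 3·(209/5) = 1358/5.

271.60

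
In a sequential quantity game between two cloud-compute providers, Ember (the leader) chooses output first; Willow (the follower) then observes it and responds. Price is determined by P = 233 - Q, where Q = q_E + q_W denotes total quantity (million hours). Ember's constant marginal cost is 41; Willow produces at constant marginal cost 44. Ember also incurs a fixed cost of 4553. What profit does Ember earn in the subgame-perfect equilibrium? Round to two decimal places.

200.13

Solve by backward induction. Given q_E, the follower Willow maximises π_W = (233 - q_E - q_W)q_W - 44q_W.
Follower FOC: 189 - q_E - 2q_W = 0, so q_W(q_E) = (189 - q_E)/2.
The leader anticipates this reaction. Substituting into P = 233 - Q gives P = 277/2 - (1/2)q_E, so π_E = (277/2 - (1/2)q_E)q_E - 41q_E.
Leader FOC: 195/2 - q_E = 0, so q_E = 195/2.
Then q_W = (189 - 195/2)/2 = 183/4.
Price P = 233 - 573/4 = 359/4.
Ember's profit: (359/4 - 41)·(195/2) - 4553 = 1601/8.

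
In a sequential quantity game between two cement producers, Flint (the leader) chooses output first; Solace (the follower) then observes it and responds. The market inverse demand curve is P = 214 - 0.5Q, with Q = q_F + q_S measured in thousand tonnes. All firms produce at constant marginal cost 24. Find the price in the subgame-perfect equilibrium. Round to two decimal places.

Solve by backward induction. Given q_F, the follower Solace maximises π_S = (214 - (1/2)q_F - (1/2)q_S)q_S - 24q_S.
Setting the follower's marginal profit to zero, 190 - (1/2)q_F - q_S = 0, i.e. q_S = (190 - (1/2)q_F).
The leader anticipates this reaction. Substituting into P = 214 - 0.5Q gives P = 119 - (1/4)q_F, so π_F = (119 - (1/4)q_F)q_F - 24q_F.
The leader's first-order condition 95 - (1/2)q_F = 0 yields q_F = 190.
Then q_S = (190 - (1/2)·190) = 95.
Total output Q = 285, so price P = 214 - (1/2)·285 = 143/2.

71.50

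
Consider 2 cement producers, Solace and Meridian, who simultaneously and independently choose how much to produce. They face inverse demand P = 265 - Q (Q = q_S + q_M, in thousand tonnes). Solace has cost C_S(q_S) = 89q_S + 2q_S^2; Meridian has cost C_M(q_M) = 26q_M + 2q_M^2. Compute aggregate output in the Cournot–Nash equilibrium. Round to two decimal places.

Solace's profit: π_S = (265 - Q)q_S - (89q_S + 2q_S²). Setting ∂π_S/∂q_S = 0: 176 - 6q_S - (q_M) = 0.
Meridian's first-order condition: 239 - 6q_M - (q_S) = 0.
Rearranging gives the reaction functions q_S = (176 - q_M)/6 and q_M = (239 - q_S)/6.
Solving the pair: q_S = 817/35, q_M = 1258/35.
Total output Q = 817/35 + 1258/35 = 415/7.

59.29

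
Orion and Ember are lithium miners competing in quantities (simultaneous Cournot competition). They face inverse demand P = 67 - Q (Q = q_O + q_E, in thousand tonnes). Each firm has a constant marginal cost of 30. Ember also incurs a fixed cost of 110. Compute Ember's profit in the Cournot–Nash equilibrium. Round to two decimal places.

42.11

Each firm earns π_i = (67 - Q)q_i - 30q_i.
First-order condition (treating rivals' output as given): 37 - 2q_i - q_j = 0.
By symmetry each firm produces the same amount; substituting q_j = q_i yields q_i = 37/3.
Price P = 67 - 74/3 = 127/3.
Ember's profit: (127/3 - 30)·(37/3) - 110 = 379/9.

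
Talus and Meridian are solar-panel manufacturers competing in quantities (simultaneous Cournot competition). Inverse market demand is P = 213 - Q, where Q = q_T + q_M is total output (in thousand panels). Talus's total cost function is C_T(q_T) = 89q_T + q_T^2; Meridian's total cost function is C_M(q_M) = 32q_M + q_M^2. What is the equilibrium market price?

152

Talus's profit: π_T = (213 - Q)q_T - (89q_T + q_T²). Setting ∂π_T/∂q_T = 0: 124 - 4q_T - (q_M) = 0.
Meridian's first-order condition: 181 - 4q_M - (q_T) = 0.
Best responses: q_T = (124 - q_M)/4, q_M = (181 - q_T)/4.
Substituting one into the other gives q_T = 21 and q_M = 40.
Total output Q = 61, so price P = 213 - 61 = 152.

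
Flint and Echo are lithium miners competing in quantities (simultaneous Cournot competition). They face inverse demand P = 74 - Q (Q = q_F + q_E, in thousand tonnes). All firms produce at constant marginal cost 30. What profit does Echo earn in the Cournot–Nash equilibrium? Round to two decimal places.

A representative firm's profit is π_i = q_i(74 - Q) - 30q_i.
First-order condition (treating rivals' output as given): 44 - 2q_i - q_j = 0.
By symmetry each firm produces the same amount; substituting q_j = q_i yields q_i = 44/3.
Price P = 74 - 88/3 = 134/3.
Echo's profit: (134/3 - 30)·(44/3) = 1936/9.

215.11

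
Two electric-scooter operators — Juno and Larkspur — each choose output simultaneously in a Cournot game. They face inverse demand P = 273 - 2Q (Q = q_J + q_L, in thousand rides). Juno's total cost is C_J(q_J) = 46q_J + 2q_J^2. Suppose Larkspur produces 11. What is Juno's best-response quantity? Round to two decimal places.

25.63

With the rival's output fixed at 11, Juno's profit is π_J = (273 - 2·11 - 2q_J)q_J - (46q_J + 2q_J²) = (251 - 2q_J)q_J - (46q_J + 2q_J²).
∂π_J/∂q_J = 205 - 8q_J = 0, so q_J = 205/8.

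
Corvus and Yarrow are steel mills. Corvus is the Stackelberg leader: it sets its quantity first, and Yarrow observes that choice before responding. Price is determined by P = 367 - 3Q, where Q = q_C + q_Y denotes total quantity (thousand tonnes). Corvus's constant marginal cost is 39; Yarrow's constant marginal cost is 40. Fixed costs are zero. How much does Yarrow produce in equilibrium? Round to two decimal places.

27.08

The follower Yarrow best-responds to any q_C: π_Y = (367 - 3Q)q_Y - 40q_Y.
∂π_Y/∂q_Y = 327 - 3q_C - 6q_Y = 0 gives the reaction function q_Y = (327 - 3q_C)/6.
The leader anticipates this reaction. Substituting into P = 367 - 3Q gives P = 407/2 - (3/2)q_C, so π_C = (407/2 - (3/2)q_C)q_C - 39q_C.
Maximising: ∂π_C/∂q_C = 329/2 - 3q_C = 0, giving q_C = 329/6.
Then q_Y = (327 - 3·(329/6))/6 = 325/12.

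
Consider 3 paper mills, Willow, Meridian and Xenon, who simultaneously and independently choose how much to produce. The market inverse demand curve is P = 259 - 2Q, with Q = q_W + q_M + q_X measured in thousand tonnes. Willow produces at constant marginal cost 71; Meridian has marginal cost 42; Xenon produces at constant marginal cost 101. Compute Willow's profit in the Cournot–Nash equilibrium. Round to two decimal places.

Willow's profit: π_W = (259 - 2Q)q_W - (71q_W). Setting ∂π_W/∂q_W = 0: 188 - 4q_W - 2(q_M + q_X) = 0.
Meridian's profit: π_M = (259 - 2Q)q_M - (42q_M). Setting ∂π_M/∂q_M = 0: 217 - 4q_M - 2(q_W + q_X) = 0.
Xenon's profit: π_X = (259 - 2Q)q_X - (101q_X). Setting ∂π_X/∂q_X = 0: 158 - 4q_X - 2(q_W + q_M) = 0.
Summing all 3 equations gives 563 − 8Q = 0, hence Q = 563/8.
Back-substituting: q_W = (188 − 563/4)/2 = 189/8, q_M = (217 − 563/4)/2 = 305/8, q_X = (158 − 563/4)/2 = 69/8.
Price P = 259 - 2·(563/8) = 473/4.
Willow's profit: (473/4 - 71)·(189/8) = 1116.2813.

1116.28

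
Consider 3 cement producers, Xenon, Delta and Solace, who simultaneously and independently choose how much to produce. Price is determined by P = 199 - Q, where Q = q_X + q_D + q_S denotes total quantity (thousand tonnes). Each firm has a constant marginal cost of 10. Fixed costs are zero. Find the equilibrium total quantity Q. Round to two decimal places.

Each firm earns π_i = (199 - Q)q_i - 10q_i.
First-order condition (treating rivals' output as given): 189 - 2q_i - Σ_{j≠i} q_j = 0.
By symmetry each firm produces the same amount; substituting Σ_{j≠i} q_j = 2q_i yields q_i = 189/4.
Total output Q = 189/4 + 189/4 + 189/4 = 567/4.

141.75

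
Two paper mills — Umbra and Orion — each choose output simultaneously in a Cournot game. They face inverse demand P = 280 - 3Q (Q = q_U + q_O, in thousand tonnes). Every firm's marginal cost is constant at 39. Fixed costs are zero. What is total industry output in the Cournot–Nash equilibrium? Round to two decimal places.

53.56

A representative firm's profit is π_i = q_i(280 - 3Q) - 39q_i.
First-order condition (treating rivals' output as given): 241 - 6q_i - 3q_j = 0.
With identical firms every q_j equals q_i, so q_j = q_i and 241 = 9q_i, giving q_i = 241/9.
Total output Q = 241/9 + 241/9 = 482/9.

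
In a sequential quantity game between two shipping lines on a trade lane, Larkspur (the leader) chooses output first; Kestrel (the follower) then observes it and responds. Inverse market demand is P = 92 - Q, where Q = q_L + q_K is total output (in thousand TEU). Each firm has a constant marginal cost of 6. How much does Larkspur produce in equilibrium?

Solve by backward induction. Given q_L, the follower Kestrel maximises π_K = (92 - q_L - q_K)q_K - 6q_K.
∂π_K/∂q_K = 86 - q_L - 2q_K = 0 gives the reaction function q_K = (86 - q_L)/2.
Larkspur substitutes q_K(q_L) into its own profit: π_L = q_L(92 - q_L - (86 - q_L)/2) - 6q_L = (49 - (1/2)q_L)q_L - 6q_L.
Maximising: ∂π_L/∂q_L = 43 - q_L = 0, giving q_L = 43.
Then q_K = (86 - 43)/2 = 43/2.

43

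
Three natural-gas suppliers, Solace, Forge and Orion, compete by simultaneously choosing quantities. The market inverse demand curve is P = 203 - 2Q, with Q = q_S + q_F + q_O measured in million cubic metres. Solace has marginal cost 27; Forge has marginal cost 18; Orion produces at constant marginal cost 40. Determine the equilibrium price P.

Solace's profit: π_S = (203 - 2Q)q_S - (27q_S). Setting ∂π_S/∂q_S = 0: 176 - 4q_S - 2(q_F + q_O) = 0.
Forge's first-order condition: 185 - 4q_F - 2(q_S + q_O) = 0.
Orion's first-order condition: 163 - 4q_O - 2(q_S + q_F) = 0.
Summing all 3 equations gives 524 − 8Q = 0, hence Q = 131/2.
Back-substituting: q_S = (176 − 131)/2 = 45/2, q_F = (185 − 131)/2 = 27, q_O = (163 − 131)/2 = 16.
Total output Q = 131/2, so price P = 203 - 2·(131/2) = 72.

72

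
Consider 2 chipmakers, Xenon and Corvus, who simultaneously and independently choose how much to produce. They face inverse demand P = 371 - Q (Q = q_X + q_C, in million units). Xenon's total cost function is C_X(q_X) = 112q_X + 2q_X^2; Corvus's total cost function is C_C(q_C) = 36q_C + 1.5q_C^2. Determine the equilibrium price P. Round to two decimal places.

Xenon's profit: π_X = (371 - Q)q_X - (112q_X + 2q_X²). Setting ∂π_X/∂q_X = 0: 259 - 6q_X - (q_C) = 0.
Corvus's first-order condition: 335 - 5q_C - (q_X) = 0.
Rearranging gives the reaction functions q_X = (259 - q_C)/6 and q_C = (335 - q_X)/5.
Solving the pair: q_X = 960/29, q_C = 1751/29.
Total output Q = 93.4828, so price P = 371 - 93.4828 = 277.5172.

277.52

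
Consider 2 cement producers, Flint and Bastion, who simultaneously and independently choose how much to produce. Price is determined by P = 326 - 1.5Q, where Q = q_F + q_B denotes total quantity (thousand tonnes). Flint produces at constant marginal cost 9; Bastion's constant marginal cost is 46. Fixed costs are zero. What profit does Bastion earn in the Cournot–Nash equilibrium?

Flint's profit: π_F = (326 - 1.5Q)q_F - (9q_F). Setting ∂π_F/∂q_F = 0: 317 - 3q_F - (3/2)(q_B) = 0.
Bastion's profit: π_B = (326 - 1.5Q)q_B - (46q_B). Setting ∂π_B/∂q_B = 0: 280 - 3q_B - (3/2)(q_F) = 0.
So q_F = (317 - (3/2)q_B)/3 and q_B = (280 - (3/2)q_F)/3.
Substituting one into the other gives q_F = 236/3 and q_B = 54.
Price P = 326 - (3/2)·(398/3) = 127.
Bastion's profit: (127 - 46)·54 = 4374.

4374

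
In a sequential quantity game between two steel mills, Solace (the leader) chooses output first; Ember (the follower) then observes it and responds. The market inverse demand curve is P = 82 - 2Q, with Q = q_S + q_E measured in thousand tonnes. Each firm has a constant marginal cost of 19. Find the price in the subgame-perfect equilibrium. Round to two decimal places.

Solve by backward induction. Given q_S, the follower Ember maximises π_E = (82 - 2q_S - 2q_E)q_E - 19q_E.
Follower FOC: 63 - 2q_S - 4q_E = 0, so q_E(q_S) = (63 - 2q_S)/4.
The leader anticipates this reaction. Substituting into P = 82 - 2Q gives P = 101/2 - q_S, so π_S = (101/2 - q_S)q_S - 19q_S.
Leader FOC: 63/2 - 2q_S = 0, so q_S = 63/4.
Then q_E = (63 - 2·(63/4))/4 = 63/8.
Total output Q = 189/8, so price P = 82 - 2·(189/8) = 139/4.

34.75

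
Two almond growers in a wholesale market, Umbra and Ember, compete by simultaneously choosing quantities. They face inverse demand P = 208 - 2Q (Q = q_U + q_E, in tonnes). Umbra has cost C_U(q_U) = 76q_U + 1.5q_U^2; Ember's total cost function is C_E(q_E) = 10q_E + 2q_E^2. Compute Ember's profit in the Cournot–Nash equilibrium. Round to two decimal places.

1862.25

Umbra's profit: π_U = (208 - 2Q)q_U - (76q_U + (3/2)q_U²). Setting ∂π_U/∂q_U = 0: 132 - 7q_U - 2(q_E) = 0.
Ember's profit: π_E = (208 - 2Q)q_E - (10q_E + 2q_E²). Setting ∂π_E/∂q_E = 0: 198 - 8q_E - 2(q_U) = 0.
Rearranging gives the reaction functions q_U = (132 - 2q_E)/7 and q_E = (198 - 2q_U)/8.
Substituting one into the other gives q_U = 165/13 and q_E = 561/26.
Price P = 208 - 2·(891/26) = 1813/13.
Ember's profit: (1813/13)·(561/26) - 10·(561/26) - 2(561/26)² = 1862.2544.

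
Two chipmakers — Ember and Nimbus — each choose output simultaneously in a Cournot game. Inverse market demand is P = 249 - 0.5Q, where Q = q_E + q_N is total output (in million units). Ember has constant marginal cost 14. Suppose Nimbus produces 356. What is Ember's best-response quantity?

With the rival's output fixed at 356, Ember's profit is π_E = (249 - (1/2)·356 - (1/2)q_E)q_E - (14q_E) = (71 - (1/2)q_E)q_E - (14q_E).
∂π_E/∂q_E = 57 - q_E = 0, so q_E = 57.

57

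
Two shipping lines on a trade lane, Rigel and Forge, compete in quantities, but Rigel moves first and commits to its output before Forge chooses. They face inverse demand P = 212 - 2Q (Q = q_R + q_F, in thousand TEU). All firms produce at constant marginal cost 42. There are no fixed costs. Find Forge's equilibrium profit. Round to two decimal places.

Solve by backward induction. Given q_R, the follower Forge maximises π_F = (212 - 2q_R - 2q_F)q_F - 42q_F.
Follower FOC: 170 - 2q_R - 4q_F = 0, so q_F(q_R) = (170 - 2q_R)/4.
Rigel substitutes q_F(q_R) into its own profit: π_R = q_R(212 - 2q_R - (170 - 2q_R)/2) - 42q_R = (127 - q_R)q_R - 42q_R.
Leader FOC: 85 - 2q_R = 0, so q_R = 85/2.
Then q_F = (170 - 2·(85/2))/4 = 85/4.
Price P = 212 - 2·(255/4) = 169/2.
Forge's profit: (169/2 - 42)·(85/4) = 903.1250.

903.13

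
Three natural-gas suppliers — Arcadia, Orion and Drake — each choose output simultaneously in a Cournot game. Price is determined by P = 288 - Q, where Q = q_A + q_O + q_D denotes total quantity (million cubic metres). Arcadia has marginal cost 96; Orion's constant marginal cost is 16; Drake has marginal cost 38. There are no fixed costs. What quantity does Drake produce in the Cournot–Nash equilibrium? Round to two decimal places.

71.50

Arcadia's profit: π_A = (288 - Q)q_A - (96q_A). Setting ∂π_A/∂q_A = 0: 192 - 2q_A - (q_O + q_D) = 0.
Orion's profit: π_O = (288 - Q)q_O - (16q_O). Setting ∂π_O/∂q_O = 0: 272 - 2q_O - (q_A + q_D) = 0.
Drake's profit: π_D = (288 - Q)q_D - (38q_D). Setting ∂π_D/∂q_D = 0: 250 - 2q_D - (q_A + q_O) = 0.
Adding the 3 conditions: 714 − 2Q − 2Q = 0, i.e. Q = 357/2.
Back-substituting: q_A = (192 − 357/2) = 27/2, q_O = (272 − 357/2) = 187/2, q_D = (250 − 357/2) = 143/2.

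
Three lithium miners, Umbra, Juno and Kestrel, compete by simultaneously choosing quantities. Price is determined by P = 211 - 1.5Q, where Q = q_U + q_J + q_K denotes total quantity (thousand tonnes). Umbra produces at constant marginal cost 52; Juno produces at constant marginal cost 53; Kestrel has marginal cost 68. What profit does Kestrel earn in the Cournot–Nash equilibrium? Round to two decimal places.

522.67

Umbra's profit: π_U = (211 - 1.5Q)q_U - (52q_U). Setting ∂π_U/∂q_U = 0: 159 - 3q_U - (3/2)(q_J + q_K) = 0.
Juno's first-order condition: 158 - 3q_J - (3/2)(q_U + q_K) = 0.
Kestrel's first-order condition: 143 - 3q_K - (3/2)(q_U + q_J) = 0.
Adding the 3 first-order conditions: 460 − 6Q = 0, so Q = 230/3.
Back-substituting: q_U = (159 − 115)/(3/2) = 88/3, q_J = (158 − 115)/(3/2) = 86/3, q_K = (143 − 115)/(3/2) = 56/3.
Price P = 211 - (3/2)·(230/3) = 96.
Kestrel's profit: (96 - 68)·(56/3) = 1568/3.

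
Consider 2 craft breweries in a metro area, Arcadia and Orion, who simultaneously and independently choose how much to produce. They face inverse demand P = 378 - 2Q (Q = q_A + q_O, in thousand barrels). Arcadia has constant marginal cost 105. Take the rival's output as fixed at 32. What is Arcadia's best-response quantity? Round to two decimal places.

With the rival's output fixed at 32, Arcadia's profit is π_A = (378 - 2·32 - 2q_A)q_A - (105q_A) = (314 - 2q_A)q_A - (105q_A).
∂π_A/∂q_A = 209 - 4q_A = 0, so q_A = 209/4.

52.25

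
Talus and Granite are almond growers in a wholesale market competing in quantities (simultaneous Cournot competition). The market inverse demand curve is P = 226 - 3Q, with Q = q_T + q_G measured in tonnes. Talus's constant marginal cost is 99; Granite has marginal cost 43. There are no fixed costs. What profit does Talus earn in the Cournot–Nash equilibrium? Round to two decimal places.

186.70

Talus's profit: π_T = (226 - 3Q)q_T - (99q_T). Setting ∂π_T/∂q_T = 0: 127 - 6q_T - 3(q_G) = 0.
Granite's first-order condition: 183 - 6q_G - 3(q_T) = 0.
So q_T = (127 - 3q_G)/6 and q_G = (183 - 3q_T)/6.
Substituting one into the other gives q_T = 71/9 and q_G = 239/9.
Price P = 226 - 3·(310/9) = 368/3.
Talus's profit: (368/3 - 99)·(71/9) = 186.7037.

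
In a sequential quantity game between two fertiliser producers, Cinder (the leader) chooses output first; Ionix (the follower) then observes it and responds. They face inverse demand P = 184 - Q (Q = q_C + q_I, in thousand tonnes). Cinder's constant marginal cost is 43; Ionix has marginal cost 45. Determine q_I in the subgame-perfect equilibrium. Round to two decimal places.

Solve by backward induction. Given q_C, the follower Ionix maximises π_I = (184 - q_C - q_I)q_I - 45q_I.
Setting the follower's marginal profit to zero, 139 - q_C - 2q_I = 0, i.e. q_I = (139 - q_C)/2.
The leader anticipates this reaction. Substituting into P = 184 - Q gives P = 229/2 - (1/2)q_C, so π_C = (229/2 - (1/2)q_C)q_C - 43q_C.
The leader's first-order condition 143/2 - q_C = 0 yields q_C = 143/2.
Then q_I = (139 - 143/2)/2 = 135/4.

33.75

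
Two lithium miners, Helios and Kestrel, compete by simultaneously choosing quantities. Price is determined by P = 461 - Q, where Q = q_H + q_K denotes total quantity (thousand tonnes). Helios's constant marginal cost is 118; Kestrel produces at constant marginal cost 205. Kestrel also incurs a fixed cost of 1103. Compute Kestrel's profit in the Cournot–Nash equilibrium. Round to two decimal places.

Helios's profit: π_H = (461 - Q)q_H - (118q_H). Setting ∂π_H/∂q_H = 0: 343 - 2q_H - (q_K) = 0.
Kestrel's first-order condition: 256 - 2q_K - (q_H) = 0.
Best responses: q_H = (343 - q_K)/2, q_K = (256 - q_H)/2.
Substituting one into the other gives q_H = 430/3 and q_K = 169/3.
Price P = 461 - 599/3 = 784/3.
Kestrel's profit: (784/3 - 205)·(169/3) - 1103 = 2070.4444.

2070.44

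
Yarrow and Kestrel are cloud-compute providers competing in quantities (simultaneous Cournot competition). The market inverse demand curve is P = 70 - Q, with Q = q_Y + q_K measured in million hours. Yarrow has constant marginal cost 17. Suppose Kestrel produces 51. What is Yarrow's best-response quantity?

1

With the rival's output fixed at 51, Yarrow's profit is π_Y = (70 - 51 - q_Y)q_Y - (17q_Y) = (19 - q_Y)q_Y - (17q_Y).
∂π_Y/∂q_Y = 2 - 2q_Y = 0, so q_Y = 1.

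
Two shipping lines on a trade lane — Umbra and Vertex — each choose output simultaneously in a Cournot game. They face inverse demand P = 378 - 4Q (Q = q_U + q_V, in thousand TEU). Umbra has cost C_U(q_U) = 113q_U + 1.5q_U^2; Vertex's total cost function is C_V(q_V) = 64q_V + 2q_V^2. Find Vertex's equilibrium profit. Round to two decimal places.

2555.55

Umbra's profit: π_U = (378 - 4Q)q_U - (113q_U + (3/2)q_U²). Setting ∂π_U/∂q_U = 0: 265 - 11q_U - 4(q_V) = 0.
Vertex's first-order condition: 314 - 12q_V - 4(q_U) = 0.
Rearranging gives the reaction functions q_U = (265 - 4q_V)/11 and q_V = (314 - 4q_U)/12.
Substituting one into the other gives q_U = 481/29 and q_V = 1197/58.
Price P = 378 - 4·37.2241 = 229.1034.
Vertex's profit: 229.1034·(1197/58) - 64·(1197/58) - 2(1197/58)² = 2555.5452.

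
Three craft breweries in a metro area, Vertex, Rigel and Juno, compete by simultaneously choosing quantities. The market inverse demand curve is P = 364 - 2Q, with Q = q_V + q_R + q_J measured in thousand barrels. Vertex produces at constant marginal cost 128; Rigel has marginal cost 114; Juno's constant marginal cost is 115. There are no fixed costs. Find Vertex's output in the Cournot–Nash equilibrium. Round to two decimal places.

26.13

Vertex's profit: π_V = (364 - 2Q)q_V - (128q_V). Setting ∂π_V/∂q_V = 0: 236 - 4q_V - 2(q_R + q_J) = 0.
Rigel's profit: π_R = (364 - 2Q)q_R - (114q_R). Setting ∂π_R/∂q_R = 0: 250 - 4q_R - 2(q_V + q_J) = 0.
Juno's profit: π_J = (364 - 2Q)q_J - (115q_J). Setting ∂π_J/∂q_J = 0: 249 - 4q_J - 2(q_V + q_R) = 0.
Summing all 3 equations gives 735 − 8Q = 0, hence Q = 735/8.
Back-substituting: q_V = (236 − 735/4)/2 = 209/8, q_R = (250 − 735/4)/2 = 265/8, q_J = (249 − 735/4)/2 = 261/8.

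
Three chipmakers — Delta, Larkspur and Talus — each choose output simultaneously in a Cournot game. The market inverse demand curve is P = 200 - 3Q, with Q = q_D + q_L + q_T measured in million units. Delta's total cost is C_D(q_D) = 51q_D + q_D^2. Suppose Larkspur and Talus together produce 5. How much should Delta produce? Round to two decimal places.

With rivals' combined output fixed at 5, Delta's profit is π_D = (200 - 3·5 - 3q_D)q_D - (51q_D + q_D²) = (185 - 3q_D)q_D - (51q_D + q_D²).
∂π_D/∂q_D = 134 - 8q_D = 0, so q_D = 67/4.

16.75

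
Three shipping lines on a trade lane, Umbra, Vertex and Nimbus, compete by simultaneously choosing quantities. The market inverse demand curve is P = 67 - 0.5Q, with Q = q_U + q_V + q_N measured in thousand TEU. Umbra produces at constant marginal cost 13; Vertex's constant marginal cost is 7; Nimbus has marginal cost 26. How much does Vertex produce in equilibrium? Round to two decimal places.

Umbra's profit: π_U = (67 - 0.5Q)q_U - (13q_U). Setting ∂π_U/∂q_U = 0: 54 - q_U - (1/2)(q_V + q_N) = 0.
Vertex's profit: π_V = (67 - 0.5Q)q_V - (7q_V). Setting ∂π_V/∂q_V = 0: 60 - q_V - (1/2)(q_U + q_N) = 0.
Nimbus's profit: π_N = (67 - 0.5Q)q_N - (26q_N). Setting ∂π_N/∂q_N = 0: 41 - q_N - (1/2)(q_U + q_V) = 0.
Summing all 3 equations gives 155 − 2Q = 0, hence Q = 155/2.
Back-substituting: q_U = (54 − 155/4)/(1/2) = 61/2, q_V = (60 − 155/4)/(1/2) = 85/2, q_N = (41 − 155/4)/(1/2) = 9/2.

42.50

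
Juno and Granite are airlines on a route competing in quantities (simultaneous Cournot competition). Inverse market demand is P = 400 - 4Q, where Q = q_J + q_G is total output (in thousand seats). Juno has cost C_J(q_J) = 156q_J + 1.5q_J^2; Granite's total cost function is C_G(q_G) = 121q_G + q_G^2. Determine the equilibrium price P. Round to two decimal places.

Juno's profit: π_J = (400 - 4Q)q_J - (156q_J + (3/2)q_J²). Setting ∂π_J/∂q_J = 0: 244 - 11q_J - 4(q_G) = 0.
Granite's first-order condition: 279 - 10q_G - 4(q_J) = 0.
Best responses: q_J = (244 - 4q_G)/11, q_G = (279 - 4q_J)/10.
Substituting one into the other gives q_J = 662/47 and q_G = 22.2660.
Total output Q = 36.3511, so price P = 400 - 4·36.3511 = 254.5957.

254.60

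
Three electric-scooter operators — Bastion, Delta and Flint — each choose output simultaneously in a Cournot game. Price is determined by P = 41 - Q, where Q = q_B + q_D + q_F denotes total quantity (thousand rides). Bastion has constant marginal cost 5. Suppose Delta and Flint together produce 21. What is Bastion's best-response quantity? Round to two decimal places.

With rivals' combined output fixed at 21, Bastion's profit is π_B = (41 - 21 - q_B)q_B - (5q_B) = (20 - q_B)q_B - (5q_B).
∂π_B/∂q_B = 15 - 2q_B = 0, so q_B = 15/2.

7.50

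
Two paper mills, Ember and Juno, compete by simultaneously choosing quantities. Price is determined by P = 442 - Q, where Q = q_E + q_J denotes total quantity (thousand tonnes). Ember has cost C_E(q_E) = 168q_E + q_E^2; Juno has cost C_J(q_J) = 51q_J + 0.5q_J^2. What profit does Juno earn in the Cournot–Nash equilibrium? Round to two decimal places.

20629.34

Ember's profit: π_E = (442 - Q)q_E - (168q_E + q_E²). Setting ∂π_E/∂q_E = 0: 274 - 4q_E - (q_J) = 0.
Juno's first-order condition: 391 - 3q_J - (q_E) = 0.
So q_E = (274 - q_J)/4 and q_J = (391 - q_E)/3.
Solving the pair: q_E = 431/11, q_J = 1290/11.
Price P = 442 - 1721/11 = 285.5455.
Juno's profit: 285.5455·(1290/11) - 51·(1290/11) - (1/2)(1290/11)² = 20629.3388.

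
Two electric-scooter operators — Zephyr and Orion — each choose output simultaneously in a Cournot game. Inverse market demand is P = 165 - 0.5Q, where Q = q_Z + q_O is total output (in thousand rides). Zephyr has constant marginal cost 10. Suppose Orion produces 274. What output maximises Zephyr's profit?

18

With the rival's output fixed at 274, Zephyr's profit is π_Z = (165 - (1/2)·274 - (1/2)q_Z)q_Z - (10q_Z) = (28 - (1/2)q_Z)q_Z - (10q_Z).
∂π_Z/∂q_Z = 18 - q_Z = 0, so q_Z = 18.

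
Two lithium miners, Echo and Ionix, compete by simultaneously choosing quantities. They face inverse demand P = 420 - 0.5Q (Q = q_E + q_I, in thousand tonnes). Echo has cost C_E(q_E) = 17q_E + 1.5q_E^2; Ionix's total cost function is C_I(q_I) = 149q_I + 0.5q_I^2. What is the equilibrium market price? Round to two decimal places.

Echo's profit: π_E = (420 - 0.5Q)q_E - (17q_E + (3/2)q_E²). Setting ∂π_E/∂q_E = 0: 403 - 4q_E - (1/2)(q_I) = 0.
Ionix's first-order condition: 271 - 2q_I - (1/2)(q_E) = 0.
Rearranging gives the reaction functions q_E = (403 - (1/2)q_I)/4 and q_I = (271 - (1/2)q_E)/2.
Substituting one into the other gives q_E = 86.5161 and q_I = 113.8710.
Total output Q = 200.3871, so price P = 420 - (1/2)·200.3871 = 319.8065.

319.81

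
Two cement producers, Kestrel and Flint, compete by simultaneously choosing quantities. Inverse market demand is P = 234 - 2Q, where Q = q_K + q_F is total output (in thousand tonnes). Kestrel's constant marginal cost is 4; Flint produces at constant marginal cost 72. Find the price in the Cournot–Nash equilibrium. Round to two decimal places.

Kestrel's profit: π_K = (234 - 2Q)q_K - (4q_K). Setting ∂π_K/∂q_K = 0: 230 - 4q_K - 2(q_F) = 0.
Flint's profit: π_F = (234 - 2Q)q_F - (72q_F). Setting ∂π_F/∂q_F = 0: 162 - 4q_F - 2(q_K) = 0.
So q_K = (230 - 2q_F)/4 and q_F = (162 - 2q_K)/4.
Substituting one into the other gives q_K = 149/3 and q_F = 47/3.
Total output Q = 196/3, so price P = 234 - 2·(196/3) = 310/3.

103.33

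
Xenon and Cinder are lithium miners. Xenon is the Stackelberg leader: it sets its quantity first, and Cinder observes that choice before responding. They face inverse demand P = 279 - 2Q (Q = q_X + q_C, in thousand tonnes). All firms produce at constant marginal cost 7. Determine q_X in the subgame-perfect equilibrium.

68

Solve by backward induction. Given q_X, the follower Cinder maximises π_C = (279 - 2q_X - 2q_C)q_C - 7q_C.
Follower FOC: 272 - 2q_X - 4q_C = 0, so q_C(q_X) = (272 - 2q_X)/4.
Xenon substitutes q_C(q_X) into its own profit: π_X = q_X(279 - 2q_X - (272 - 2q_X)/2) - 7q_X = (143 - q_X)q_X - 7q_X.
Leader FOC: 136 - 2q_X = 0, so q_X = 68.
Then q_C = (272 - 2·68)/4 = 34.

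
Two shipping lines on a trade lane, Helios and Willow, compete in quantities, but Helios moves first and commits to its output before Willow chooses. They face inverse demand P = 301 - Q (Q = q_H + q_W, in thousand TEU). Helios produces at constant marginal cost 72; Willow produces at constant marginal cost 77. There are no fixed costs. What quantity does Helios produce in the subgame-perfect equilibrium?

117

The follower Willow best-responds to any q_H: π_W = (301 - Q)q_W - 77q_W.
∂π_W/∂q_W = 224 - q_H - 2q_W = 0 gives the reaction function q_W = (224 - q_H)/2.
The leader anticipates this reaction. Substituting into P = 301 - Q gives P = 189 - (1/2)q_H, so π_H = (189 - (1/2)q_H)q_H - 72q_H.
The leader's first-order condition 117 - q_H = 0 yields q_H = 117.
Then q_W = (224 - 117)/2 = 107/2.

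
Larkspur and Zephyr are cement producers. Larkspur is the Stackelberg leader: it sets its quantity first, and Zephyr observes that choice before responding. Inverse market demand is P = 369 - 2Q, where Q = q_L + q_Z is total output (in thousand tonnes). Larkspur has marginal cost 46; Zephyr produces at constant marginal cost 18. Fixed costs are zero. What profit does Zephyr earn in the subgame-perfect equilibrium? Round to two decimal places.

The follower Zephyr best-responds to any q_L: π_Z = (369 - 2Q)q_Z - 18q_Z.
Follower FOC: 351 - 2q_L - 4q_Z = 0, so q_Z(q_L) = (351 - 2q_L)/4.
Larkspur substitutes q_Z(q_L) into its own profit: π_L = q_L(369 - 2q_L - (351 - 2q_L)/2) - 46q_L = (387/2 - q_L)q_L - 46q_L.
Leader FOC: 295/2 - 2q_L = 0, so q_L = 295/4.
Then q_Z = (351 - 2·(295/4))/4 = 407/8.
Price P = 369 - 2·(997/8) = 479/4.
Zephyr's profit: (479/4 - 18)·(407/8) = 5176.5313.

5176.53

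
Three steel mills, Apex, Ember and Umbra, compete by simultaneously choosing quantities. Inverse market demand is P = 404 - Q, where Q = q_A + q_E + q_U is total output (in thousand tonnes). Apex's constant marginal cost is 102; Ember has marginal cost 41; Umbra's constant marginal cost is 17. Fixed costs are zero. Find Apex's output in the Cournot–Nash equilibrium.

39

Apex's profit: π_A = (404 - Q)q_A - (102q_A). Setting ∂π_A/∂q_A = 0: 302 - 2q_A - (q_E + q_U) = 0.
Ember's first-order condition: 363 - 2q_E - (q_A + q_U) = 0.
Umbra's first-order condition: 387 - 2q_U - (q_A + q_E) = 0.
Adding the 3 conditions: 1052 − 2Q − 2Q = 0, i.e. Q = 263.
Back-substituting: q_A = (302 − 263) = 39, q_E = (363 − 263) = 100, q_U = (387 − 263) = 124.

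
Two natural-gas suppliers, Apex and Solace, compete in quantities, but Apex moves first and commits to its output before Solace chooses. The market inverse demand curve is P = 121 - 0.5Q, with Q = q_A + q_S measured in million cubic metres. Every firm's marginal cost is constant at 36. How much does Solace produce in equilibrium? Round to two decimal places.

42.50

The follower Solace best-responds to any q_A: π_S = (121 - 0.5Q)q_S - 36q_S.
Follower FOC: 85 - (1/2)q_A - q_S = 0, so q_S(q_A) = (85 - (1/2)q_A).
The leader anticipates this reaction. Substituting into P = 121 - 0.5Q gives P = 157/2 - (1/4)q_A, so π_A = (157/2 - (1/4)q_A)q_A - 36q_A.
The leader's first-order condition 85/2 - (1/2)q_A = 0 yields q_A = 85.
Then q_S = (85 - (1/2)·85) = 85/2.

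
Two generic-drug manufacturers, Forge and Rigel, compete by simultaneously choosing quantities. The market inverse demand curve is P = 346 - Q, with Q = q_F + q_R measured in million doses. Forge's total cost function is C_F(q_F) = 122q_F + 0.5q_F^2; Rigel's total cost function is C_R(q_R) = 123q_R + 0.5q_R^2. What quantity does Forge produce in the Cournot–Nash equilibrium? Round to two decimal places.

Forge's profit: π_F = (346 - Q)q_F - (122q_F + (1/2)q_F²). Setting ∂π_F/∂q_F = 0: 224 - 3q_F - (q_R) = 0.
Rigel's profit: π_R = (346 - Q)q_R - (123q_R + (1/2)q_R²). Setting ∂π_R/∂q_R = 0: 223 - 3q_R - (q_F) = 0.
Rearranging gives the reaction functions q_F = (224 - q_R)/3 and q_R = (223 - q_F)/3.
Substituting one into the other gives q_F = 449/8 and q_R = 445/8.

56.13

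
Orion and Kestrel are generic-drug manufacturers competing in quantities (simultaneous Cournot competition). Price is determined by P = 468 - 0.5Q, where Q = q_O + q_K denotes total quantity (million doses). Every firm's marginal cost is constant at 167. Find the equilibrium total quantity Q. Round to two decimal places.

A representative firm's profit is π_i = q_i(468 - 0.5Q) - 167q_i.
Setting ∂π_i/∂q_i = 0 with rivals' quantities fixed: 301 - q_i - (1/2)q_j = 0.
By symmetry each firm produces the same amount; substituting q_j = q_i yields q_i = 301/(3/2) = 602/3.
Total output Q = 602/3 + 602/3 = 1204/3.

401.33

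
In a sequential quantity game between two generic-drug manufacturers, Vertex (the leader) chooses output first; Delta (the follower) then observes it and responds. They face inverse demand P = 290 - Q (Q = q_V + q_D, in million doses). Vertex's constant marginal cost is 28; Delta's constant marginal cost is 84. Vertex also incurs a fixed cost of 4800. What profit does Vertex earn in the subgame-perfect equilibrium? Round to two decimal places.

The follower Delta best-responds to any q_V: π_D = (290 - Q)q_D - 84q_D.
Setting the follower's marginal profit to zero, 206 - q_V - 2q_D = 0, i.e. q_D = (206 - q_V)/2.
The leader anticipates this reaction. Substituting into P = 290 - Q gives P = 187 - (1/2)q_V, so π_V = (187 - (1/2)q_V)q_V - 28q_V.
The leader's first-order condition 159 - q_V = 0 yields q_V = 159.
Then q_D = (206 - 159)/2 = 47/2.
Price P = 290 - 365/2 = 215/2.
Vertex's profit: (215/2 - 28)·159 - 4800 = 7840.5000.

7840.50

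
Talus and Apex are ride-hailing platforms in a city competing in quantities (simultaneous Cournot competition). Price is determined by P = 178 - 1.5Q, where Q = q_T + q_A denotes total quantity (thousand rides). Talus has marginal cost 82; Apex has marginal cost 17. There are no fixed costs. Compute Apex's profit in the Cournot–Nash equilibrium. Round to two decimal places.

Talus's profit: π_T = (178 - 1.5Q)q_T - (82q_T). Setting ∂π_T/∂q_T = 0: 96 - 3q_T - (3/2)(q_A) = 0.
Apex's profit: π_A = (178 - 1.5Q)q_A - (17q_A). Setting ∂π_A/∂q_A = 0: 161 - 3q_A - (3/2)(q_T) = 0.
So q_T = (96 - (3/2)q_A)/3 and q_A = (161 - (3/2)q_T)/3.
Substituting one into the other gives q_T = 62/9 and q_A = 452/9.
Price P = 178 - (3/2)·(514/9) = 277/3.
Apex's profit: (277/3 - 17)·(452/9) = 3783.4074.

3783.41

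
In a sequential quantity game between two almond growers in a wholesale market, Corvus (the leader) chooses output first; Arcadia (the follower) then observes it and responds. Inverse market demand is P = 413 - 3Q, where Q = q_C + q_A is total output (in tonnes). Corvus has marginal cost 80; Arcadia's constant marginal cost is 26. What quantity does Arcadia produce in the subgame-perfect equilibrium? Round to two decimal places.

Solve by backward induction. Given q_C, the follower Arcadia maximises π_A = (413 - 3q_C - 3q_A)q_A - 26q_A.
Setting the follower's marginal profit to zero, 387 - 3q_C - 6q_A = 0, i.e. q_A = (387 - 3q_C)/6.
The leader anticipates this reaction. Substituting into P = 413 - 3Q gives P = 439/2 - (3/2)q_C, so π_C = (439/2 - (3/2)q_C)q_C - 80q_C.
Maximising: ∂π_C/∂q_C = 279/2 - 3q_C = 0, giving q_C = 93/2.
Then q_A = (387 - 3·(93/2))/6 = 165/4.

41.25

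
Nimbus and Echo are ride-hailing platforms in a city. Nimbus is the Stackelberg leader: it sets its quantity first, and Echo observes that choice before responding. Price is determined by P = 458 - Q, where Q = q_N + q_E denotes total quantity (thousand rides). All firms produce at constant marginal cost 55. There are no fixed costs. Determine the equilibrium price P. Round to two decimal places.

Solve by backward induction. Given q_N, the follower Echo maximises π_E = (458 - q_N - q_E)q_E - 55q_E.
∂π_E/∂q_E = 403 - q_N - 2q_E = 0 gives the reaction function q_E = (403 - q_N)/2.
The leader anticipates this reaction. Substituting into P = 458 - Q gives P = 513/2 - (1/2)q_N, so π_N = (513/2 - (1/2)q_N)q_N - 55q_N.
Maximising: ∂π_N/∂q_N = 403/2 - q_N = 0, giving q_N = 403/2.
Then q_E = (403 - 403/2)/2 = 403/4.
Total output Q = 1209/4, so price P = 458 - 1209/4 = 623/4.

155.75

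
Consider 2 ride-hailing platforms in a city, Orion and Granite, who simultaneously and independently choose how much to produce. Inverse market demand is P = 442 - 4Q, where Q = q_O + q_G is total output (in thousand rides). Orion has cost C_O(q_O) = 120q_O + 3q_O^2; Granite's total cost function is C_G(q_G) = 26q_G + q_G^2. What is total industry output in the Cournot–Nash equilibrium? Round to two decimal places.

Orion's profit: π_O = (442 - 4Q)q_O - (120q_O + 3q_O²). Setting ∂π_O/∂q_O = 0: 322 - 14q_O - 4(q_G) = 0.
Granite's profit: π_G = (442 - 4Q)q_G - (26q_G + q_G²). Setting ∂π_G/∂q_G = 0: 416 - 10q_G - 4(q_O) = 0.
So q_O = (322 - 4q_G)/14 and q_G = (416 - 4q_O)/10.
Solving the pair: q_O = 389/31, q_G = 1134/31.
Total output Q = 389/31 + 1134/31 = 1523/31.

49.13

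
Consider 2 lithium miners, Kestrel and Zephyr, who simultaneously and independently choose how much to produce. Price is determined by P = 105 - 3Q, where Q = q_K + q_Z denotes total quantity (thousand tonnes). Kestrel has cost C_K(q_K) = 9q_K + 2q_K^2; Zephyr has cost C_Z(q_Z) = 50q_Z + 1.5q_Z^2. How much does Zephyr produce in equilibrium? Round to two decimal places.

3.23

Kestrel's profit: π_K = (105 - 3Q)q_K - (9q_K + 2q_K²). Setting ∂π_K/∂q_K = 0: 96 - 10q_K - 3(q_Z) = 0.
Zephyr's profit: π_Z = (105 - 3Q)q_Z - (50q_Z + (3/2)q_Z²). Setting ∂π_Z/∂q_Z = 0: 55 - 9q_Z - 3(q_K) = 0.
Rearranging gives the reaction functions q_K = (96 - 3q_Z)/10 and q_Z = (55 - 3q_K)/9.
Solving the pair: q_K = 233/27, q_Z = 262/81.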